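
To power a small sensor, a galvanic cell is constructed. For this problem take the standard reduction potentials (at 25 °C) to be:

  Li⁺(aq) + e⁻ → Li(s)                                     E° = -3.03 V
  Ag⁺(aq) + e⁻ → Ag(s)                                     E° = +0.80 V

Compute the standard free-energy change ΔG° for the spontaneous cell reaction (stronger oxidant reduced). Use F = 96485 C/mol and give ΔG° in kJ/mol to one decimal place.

Ag⁺/Ag (E° = +0.80 V) is the cathode; Li⁺/Li (E° = -3.03 V) is the anode, so E°cell = +3.83 V.
Balancing electrons gives n = 1 (lcm of 1 and 1).
ΔG° = −nFE° = −(1)(96485)(+3.83) = -369,538 J = -369.5 kJ/mol.

-369.5 kJ/mol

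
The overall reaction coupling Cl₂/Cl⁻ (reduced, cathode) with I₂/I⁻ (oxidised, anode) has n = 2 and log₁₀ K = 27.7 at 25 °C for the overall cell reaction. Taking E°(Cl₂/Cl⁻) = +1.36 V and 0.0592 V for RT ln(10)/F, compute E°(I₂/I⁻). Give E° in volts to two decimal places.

E°cell = (0.0592/n)·log K = (0.0592/2)(27.7) = +0.820 V.
Since Cl₂/Cl⁻ is the cathode and I₂/I⁻ the anode, E°cell = E°(Cl₂/Cl⁻) − E°(I₂/I⁻).
So E°(I₂/I⁻) = E°(Cl₂/Cl⁻) − E°cell = (+1.36) − (+0.820) = +0.54 V.

+0.54 V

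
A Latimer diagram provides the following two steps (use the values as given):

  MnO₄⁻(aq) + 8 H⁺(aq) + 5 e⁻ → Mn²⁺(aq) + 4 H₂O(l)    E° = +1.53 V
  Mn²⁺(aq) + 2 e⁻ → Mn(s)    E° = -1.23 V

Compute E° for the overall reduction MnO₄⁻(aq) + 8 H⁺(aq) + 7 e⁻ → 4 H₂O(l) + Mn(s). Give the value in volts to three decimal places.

+0.741 V

Adding the free-energy changes (−nFE°) of the two steps gives −n₃FE°₃ = −n₁FE°₁ − n₂FE°₂.
E°₃ = (5×+1.53 + 2×-1.23) / 7 = (+5.190) / 7 = +0.741 V.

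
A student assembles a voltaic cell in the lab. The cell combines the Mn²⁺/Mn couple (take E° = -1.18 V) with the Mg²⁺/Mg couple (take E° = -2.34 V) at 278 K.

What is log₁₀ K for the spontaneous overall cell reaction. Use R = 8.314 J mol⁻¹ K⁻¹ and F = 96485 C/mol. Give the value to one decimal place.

42.1

Cathode: Mn²⁺/Mn; anode: Mg²⁺/Mg. E°cell = (-1.18) − (-2.34) = +1.16 V, with n = 2.
ΔG° = −nFE° = −RT ln K, so ln K = nFE°/(RT) = (2)(96485)(+1.16) / ((8.314)(278)) = 96.849.
log₁₀ K = 96.849 / ln 10 = 42.1.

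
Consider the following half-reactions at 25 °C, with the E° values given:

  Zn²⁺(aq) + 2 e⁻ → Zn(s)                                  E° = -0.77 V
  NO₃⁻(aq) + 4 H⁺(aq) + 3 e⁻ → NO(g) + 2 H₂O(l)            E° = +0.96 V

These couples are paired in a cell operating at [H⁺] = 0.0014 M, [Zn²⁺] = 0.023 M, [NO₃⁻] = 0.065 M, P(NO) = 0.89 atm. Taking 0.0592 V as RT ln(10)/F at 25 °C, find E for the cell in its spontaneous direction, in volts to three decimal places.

+1.531 V

NO₃⁻/NO is the cathode (higher E°), Zn²⁺/Zn the anode: E°cell = +0.96 − (-0.77) = +1.73 V, n = 6.
Overall: 2 NO₃⁻(aq) + 8 H⁺(aq) + 3 Zn(s) → 2 NO(g) + 4 H₂O(l) + 3 Zn²⁺(aq)
Q = P(NO)^2·[Zn²⁺]^3 / ([NO₃⁻]^2·[H⁺]^8); log Q = 20.189.
E = E° − (0.0592/n) log Q = +1.73 − (0.0592/6)(20.189) = +1.531 V.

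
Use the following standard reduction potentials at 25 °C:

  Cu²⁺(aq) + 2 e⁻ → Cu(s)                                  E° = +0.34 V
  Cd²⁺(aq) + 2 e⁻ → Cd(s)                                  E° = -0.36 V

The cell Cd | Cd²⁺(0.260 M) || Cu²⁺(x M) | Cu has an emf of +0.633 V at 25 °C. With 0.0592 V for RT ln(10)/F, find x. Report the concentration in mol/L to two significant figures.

Cu²⁺/Cu is the cathode, Cd²⁺/Cd the anode: E°cell = +0.70 V, n = 2.
Overall reaction: Cu²⁺(aq) + Cd(s) → Cu(s) + Cd²⁺(aq); Q = [Cd²⁺]^1/[Cu²⁺]^1.
From E = E° − (0.0592/n) log Q: log Q = (E° − E)·n/0.0592 = (+0.70 − (+0.633))·2/0.0592 = 2.2635.
So 1·log[Cu²⁺] = 1·log(0.26) − log Q = -0.5850 − (2.2635) = -2.8485; [Cu²⁺] = 10^(-2.8485) ≈ 0.0014 M.

0.0014 M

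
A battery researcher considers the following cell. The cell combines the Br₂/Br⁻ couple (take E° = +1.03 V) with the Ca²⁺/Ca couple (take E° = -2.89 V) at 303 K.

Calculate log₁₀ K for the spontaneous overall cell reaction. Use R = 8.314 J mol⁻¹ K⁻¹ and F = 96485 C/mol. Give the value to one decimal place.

Cathode: Br₂/Br⁻; anode: Ca²⁺/Ca. E°cell = (+1.03) − (-2.89) = +3.92 V, with n = 2.
ΔG° = −nFE° = −RT ln K, so ln K = nFE°/(RT) = (2)(96485)(+3.92) / ((8.314)(303)) = 300.278.
log₁₀ K = 300.278 / ln 10 = 130.4.

130.4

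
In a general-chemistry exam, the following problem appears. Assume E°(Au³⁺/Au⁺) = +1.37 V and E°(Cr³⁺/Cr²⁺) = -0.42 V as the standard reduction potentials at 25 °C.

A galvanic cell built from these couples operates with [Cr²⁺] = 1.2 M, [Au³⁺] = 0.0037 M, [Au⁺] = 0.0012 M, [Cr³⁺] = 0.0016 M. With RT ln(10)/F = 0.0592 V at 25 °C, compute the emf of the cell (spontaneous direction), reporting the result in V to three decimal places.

+1.975 V

Au³⁺/Au⁺ is the cathode (higher E°), Cr³⁺/Cr²⁺ the anode: E°cell = +1.37 − (-0.42) = +1.79 V, n = 2.
Overall: Au³⁺(aq) + 2 Cr²⁺(aq) → Au⁺(aq) + 2 Cr³⁺(aq)
Q = [Au⁺]·[Cr³⁺]^2 / ([Au³⁺]·[Cr²⁺]^2); log Q = -6.239.
E = E° − (0.0592/n) log Q = +1.79 − (0.0592/2)(-6.239) = +1.975 V.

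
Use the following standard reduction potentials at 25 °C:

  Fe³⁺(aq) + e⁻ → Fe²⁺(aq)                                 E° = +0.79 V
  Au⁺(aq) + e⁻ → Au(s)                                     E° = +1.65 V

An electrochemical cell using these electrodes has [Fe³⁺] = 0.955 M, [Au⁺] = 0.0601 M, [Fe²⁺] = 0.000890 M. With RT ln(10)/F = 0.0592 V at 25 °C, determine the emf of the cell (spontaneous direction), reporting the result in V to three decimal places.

+0.608 V

Au⁺/Au is the cathode (higher E°), Fe³⁺/Fe²⁺ the anode: E°cell = +1.65 − (+0.79) = +0.86 V, n = 1.
Overall: Au⁺(aq) + Fe²⁺(aq) → Au(s) + Fe³⁺(aq)
Q = [Fe³⁺] / ([Au⁺]·[Fe²⁺]); log Q = 4.252.
E = E° − (0.0592/n) log Q = +0.86 − (0.0592/1)(4.252) = +0.608 V.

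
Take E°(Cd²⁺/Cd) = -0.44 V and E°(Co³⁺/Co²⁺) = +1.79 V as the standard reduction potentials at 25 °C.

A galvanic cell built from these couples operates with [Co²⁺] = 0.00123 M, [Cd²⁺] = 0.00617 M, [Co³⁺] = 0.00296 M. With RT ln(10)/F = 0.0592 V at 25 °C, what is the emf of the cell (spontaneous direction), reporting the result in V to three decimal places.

+2.318 V

Co³⁺/Co²⁺ is the cathode (higher E°), Cd²⁺/Cd the anode: E°cell = +1.79 − (-0.44) = +2.23 V, n = 2.
Overall: 2 Co³⁺(aq) + Cd(s) → 2 Co²⁺(aq) + Cd²⁺(aq)
Q = [Co²⁺]^2·[Cd²⁺] / ([Co³⁺]^2); log Q = -2.972.
E = E° − (0.0592/n) log Q = +2.23 − (0.0592/2)(-2.972) = +2.318 V.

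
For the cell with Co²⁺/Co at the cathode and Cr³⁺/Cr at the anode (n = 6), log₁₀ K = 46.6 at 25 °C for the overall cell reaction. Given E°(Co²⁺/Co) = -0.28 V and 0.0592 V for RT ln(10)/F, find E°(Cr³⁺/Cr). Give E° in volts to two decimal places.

E°cell = (0.0592/n)·log K = (0.0592/6)(46.6) = +0.460 V.
Since Co²⁺/Co is the cathode and Cr³⁺/Cr the anode, E°cell = E°(Co²⁺/Co) − E°(Cr³⁺/Cr).
So E°(Cr³⁺/Cr) = E°(Co²⁺/Co) − E°cell = (-0.28) − (+0.460) = -0.74 V.

-0.74 V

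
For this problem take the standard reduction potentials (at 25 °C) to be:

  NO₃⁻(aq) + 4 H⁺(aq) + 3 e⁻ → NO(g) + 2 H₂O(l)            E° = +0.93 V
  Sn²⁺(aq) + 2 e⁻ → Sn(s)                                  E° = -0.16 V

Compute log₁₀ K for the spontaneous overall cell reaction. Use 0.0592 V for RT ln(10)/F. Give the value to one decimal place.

110.5

Cathode: NO₃⁻/NO; anode: Sn²⁺/Sn. E°cell = +1.09 V, n = 6.
log K = nE°cell / 0.0592 = (6)(+1.09) / 0.0592 = 110.5.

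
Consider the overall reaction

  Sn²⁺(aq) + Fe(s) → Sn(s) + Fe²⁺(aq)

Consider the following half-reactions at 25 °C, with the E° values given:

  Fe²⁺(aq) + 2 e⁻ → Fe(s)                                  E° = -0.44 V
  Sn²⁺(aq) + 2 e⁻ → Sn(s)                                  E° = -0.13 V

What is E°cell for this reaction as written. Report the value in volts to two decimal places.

The Sn²⁺/Sn couple has the higher reduction potential, so it is the cathode; Fe²⁺/Fe is oxidised at the anode.
E°cell = E°(cathode) − E°(anode) = (-0.13) − (-0.44) = +0.31 V.

+0.31 V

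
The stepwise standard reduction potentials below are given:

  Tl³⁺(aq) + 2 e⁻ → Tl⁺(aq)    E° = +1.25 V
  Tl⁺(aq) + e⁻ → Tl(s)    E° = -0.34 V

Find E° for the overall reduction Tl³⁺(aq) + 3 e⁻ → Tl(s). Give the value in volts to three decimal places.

+0.720 V

Since ΔG° = −nFE° is additive over sequential reductions, n₃E°₃ = n₁E°₁ + n₂E°₂.
E°₃ = (2×+1.25 + 1×-0.34) / 3 = (+2.160) / 3 = +0.720 V.
E° values themselves are not directly additive — weighting by electron count is essential.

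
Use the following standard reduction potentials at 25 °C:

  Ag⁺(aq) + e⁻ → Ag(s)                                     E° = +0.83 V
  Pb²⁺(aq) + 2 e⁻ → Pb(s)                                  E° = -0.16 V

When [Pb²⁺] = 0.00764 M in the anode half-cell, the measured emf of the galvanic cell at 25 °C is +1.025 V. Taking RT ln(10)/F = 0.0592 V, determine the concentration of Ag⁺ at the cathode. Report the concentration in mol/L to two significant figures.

0.34 M

Ag⁺/Ag is the cathode, Pb²⁺/Pb the anode: E°cell = +0.99 V, n = 2.
Overall reaction: 2 Ag⁺(aq) + Pb(s) → 2 Ag(s) + Pb²⁺(aq); Q = [Pb²⁺]^1/[Ag⁺]^2.
From E = E° − (0.0592/n) log Q: log Q = (E° − E)·n/0.0592 = (+0.99 − (+1.025))·2/0.0592 = -1.1824.
So 2·log[Ag⁺] = 1·log(0.00764) − log Q = -2.1169 − (-1.1824) = -0.9345; log[Ag⁺] = -0.9345 / 2 = -0.4672; [Ag⁺] = 10^(-0.4672) ≈ 0.34 M.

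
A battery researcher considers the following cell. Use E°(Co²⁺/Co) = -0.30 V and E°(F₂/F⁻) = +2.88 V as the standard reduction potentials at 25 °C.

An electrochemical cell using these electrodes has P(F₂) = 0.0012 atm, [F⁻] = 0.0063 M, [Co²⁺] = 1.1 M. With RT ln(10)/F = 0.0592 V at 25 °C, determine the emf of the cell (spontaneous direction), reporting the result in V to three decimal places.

F₂/F⁻ is the cathode (higher E°), Co²⁺/Co the anode: E°cell = +2.88 − (-0.30) = +3.18 V, n = 2.
Overall: F₂(g) + Co(s) → 2 F⁻(aq) + Co²⁺(aq)
Q = [F⁻]^2·[Co²⁺] / (P(F₂)); log Q = -1.439.
E = E° − (0.0592/n) log Q = +3.18 − (0.0592/2)(-1.439) = +3.223 V.

+3.223 V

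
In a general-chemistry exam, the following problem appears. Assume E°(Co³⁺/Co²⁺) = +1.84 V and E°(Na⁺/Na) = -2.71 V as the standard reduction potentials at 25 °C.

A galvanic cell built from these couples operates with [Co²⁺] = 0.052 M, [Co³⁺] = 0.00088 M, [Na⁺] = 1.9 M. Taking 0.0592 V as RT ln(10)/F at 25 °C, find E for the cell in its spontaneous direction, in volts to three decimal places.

+4.429 V

Co³⁺/Co²⁺ is the cathode (higher E°), Na⁺/Na the anode: E°cell = +1.84 − (-2.71) = +4.55 V, n = 1.
Overall: Co³⁺(aq) + Na(s) → Co²⁺(aq) + Na⁺(aq)
Q = [Co²⁺]·[Na⁺] / ([Co³⁺]); log Q = 2.050.
E = E° − (0.0592/n) log Q = +4.55 − (0.0592/1)(2.050) = +4.429 V.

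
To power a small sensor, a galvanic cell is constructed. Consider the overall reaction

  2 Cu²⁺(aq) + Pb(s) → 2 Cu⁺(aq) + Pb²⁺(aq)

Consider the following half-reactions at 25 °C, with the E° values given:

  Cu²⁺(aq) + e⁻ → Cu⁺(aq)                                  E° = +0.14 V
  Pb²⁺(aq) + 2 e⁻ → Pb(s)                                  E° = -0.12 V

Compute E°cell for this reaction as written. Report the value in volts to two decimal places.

The Cu²⁺/Cu⁺ couple has the higher reduction potential, so it is the cathode; Pb²⁺/Pb is oxidised at the anode.
E°cell = E°(cathode) − E°(anode) = (+0.14) − (-0.12) = +0.26 V.

+0.26 V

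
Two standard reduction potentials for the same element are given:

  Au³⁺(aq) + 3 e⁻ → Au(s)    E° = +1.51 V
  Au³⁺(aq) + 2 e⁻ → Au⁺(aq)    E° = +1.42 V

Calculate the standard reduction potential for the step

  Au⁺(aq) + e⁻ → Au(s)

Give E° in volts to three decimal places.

Sequential free energies add, so n₃E°₃ = n₁E°₁ + n₂E°₂.
With n₃ = 3, and the known step contributing 2×(+1.42) V, the unknown satisfies 1·E° = 3×(+1.51) − 2×(+1.42) = +1.690.
E° = +1.690 / 1 = +1.690 V.

+1.690 V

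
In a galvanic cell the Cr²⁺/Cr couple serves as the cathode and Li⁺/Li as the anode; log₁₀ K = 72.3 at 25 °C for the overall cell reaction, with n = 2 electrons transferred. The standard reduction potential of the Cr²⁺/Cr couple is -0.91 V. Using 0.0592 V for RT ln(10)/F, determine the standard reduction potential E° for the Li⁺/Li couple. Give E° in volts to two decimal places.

-3.05 V

E°cell = (0.0592/n)·log K = (0.0592/2)(72.3) = +2.140 V.
Since Cr²⁺/Cr is the cathode and Li⁺/Li the anode, E°cell = E°(Cr²⁺/Cr) − E°(Li⁺/Li).
So E°(Li⁺/Li) = E°(Cr²⁺/Cr) − E°cell = (-0.91) − (+2.140) = -3.05 V.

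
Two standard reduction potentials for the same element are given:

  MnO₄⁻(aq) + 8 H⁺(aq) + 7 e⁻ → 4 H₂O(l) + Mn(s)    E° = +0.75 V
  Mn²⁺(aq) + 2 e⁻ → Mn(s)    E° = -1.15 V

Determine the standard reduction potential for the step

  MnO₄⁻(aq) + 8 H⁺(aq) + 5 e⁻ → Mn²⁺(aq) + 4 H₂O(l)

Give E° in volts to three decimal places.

+1.510 V

Sequential free energies add, so n₃E°₃ = n₁E°₁ + n₂E°₂.
With n₃ = 7, and the known step contributing 2×(-1.15) V, the unknown satisfies 5·E° = 7×(+0.75) − 2×(-1.15) = +7.550.
E° = +7.550 / 5 = +1.510 V.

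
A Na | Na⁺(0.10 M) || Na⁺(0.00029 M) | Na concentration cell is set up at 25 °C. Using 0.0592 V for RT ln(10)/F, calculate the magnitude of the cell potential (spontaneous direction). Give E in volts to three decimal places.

For a concentration cell E°cell = 0. The 0.10 M side is the cathode (reduction is favoured where [Na⁺] is higher).
With n = 1, E = −(0.0592/1) log([Na⁺]ₐₙ/[Na⁺]꜀ₐₜ) = −(0.0592/1) log(0.00029/0.1) = −(0.0592/1)(-2.538) = +0.150 V.

+0.150 V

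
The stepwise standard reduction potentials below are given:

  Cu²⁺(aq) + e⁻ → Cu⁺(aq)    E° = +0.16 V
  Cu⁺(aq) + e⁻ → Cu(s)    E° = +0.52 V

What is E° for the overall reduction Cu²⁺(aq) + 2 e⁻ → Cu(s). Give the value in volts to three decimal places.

+0.340 V

Standard free energies of sequential steps add: ΔG°₃ = ΔG°₁ + ΔG°₂, so n₃E°₃ = n₁E°₁ + n₂E°₂.
E°₃ = (1×+0.16 + 1×+0.52) / 2 = (+0.680) / 2 = +0.340 V.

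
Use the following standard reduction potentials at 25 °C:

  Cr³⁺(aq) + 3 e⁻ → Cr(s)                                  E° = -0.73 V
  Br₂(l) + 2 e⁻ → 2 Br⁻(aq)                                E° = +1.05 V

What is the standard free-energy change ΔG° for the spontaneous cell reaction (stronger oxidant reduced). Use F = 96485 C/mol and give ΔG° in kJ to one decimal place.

-1030.5 kJ

Br₂/Br⁻ (E° = +1.05 V) is the cathode; Cr³⁺/Cr (E° = -0.73 V) is the anode, so E°cell = +1.78 V.
Balancing electrons gives n = 6 (lcm of 2 and 3).
ΔG° = −nFE° = −(6)(96485)(+1.78) = -1,030,460 J = -1030.5 kJ.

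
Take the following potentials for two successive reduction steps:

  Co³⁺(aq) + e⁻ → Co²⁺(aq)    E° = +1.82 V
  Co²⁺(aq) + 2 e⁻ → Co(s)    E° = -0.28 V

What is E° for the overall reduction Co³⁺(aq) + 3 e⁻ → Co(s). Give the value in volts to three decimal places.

Adding the free-energy changes (−nFE°) of the two steps gives −n₃FE°₃ = −n₁FE°₁ − n₂FE°₂.
E°₃ = (1×+1.82 + 2×-0.28) / 3 = (+1.260) / 3 = +0.420 V.

+0.420 V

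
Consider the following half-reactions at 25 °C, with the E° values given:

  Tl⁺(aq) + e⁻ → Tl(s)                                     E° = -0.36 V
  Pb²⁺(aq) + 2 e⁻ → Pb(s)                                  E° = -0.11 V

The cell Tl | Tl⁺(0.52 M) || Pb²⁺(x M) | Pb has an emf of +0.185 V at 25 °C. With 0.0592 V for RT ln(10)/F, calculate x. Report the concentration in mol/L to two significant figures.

0.0017 M

Pb²⁺/Pb is the cathode, Tl⁺/Tl the anode: E°cell = +0.25 V, n = 2.
Overall reaction: Pb²⁺(aq) + 2 Tl(s) → Pb(s) + 2 Tl⁺(aq); Q = [Tl⁺]^2/[Pb²⁺]^1.
From E = E° − (0.0592/n) log Q: log Q = (E° − E)·n/0.0592 = (+0.25 − (+0.185))·2/0.0592 = 2.1959.
So 1·log[Pb²⁺] = 2·log(0.52) − log Q = -0.5680 − (2.1959) = -2.7639; [Pb²⁺] = 10^(-2.7639) ≈ 0.0017 M.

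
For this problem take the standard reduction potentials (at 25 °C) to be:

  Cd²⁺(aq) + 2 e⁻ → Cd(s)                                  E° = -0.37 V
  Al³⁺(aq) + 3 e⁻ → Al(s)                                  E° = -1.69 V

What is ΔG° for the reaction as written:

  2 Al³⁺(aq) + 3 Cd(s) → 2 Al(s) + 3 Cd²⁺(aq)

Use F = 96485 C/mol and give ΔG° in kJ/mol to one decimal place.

As written, Al³⁺/Al is reduced (cathode) and Cd²⁺/Cd is oxidised (anode), so E°cell = (-1.69) − (-0.37) = -1.32 V.
Balancing electrons gives n = 6.
ΔG° = −nFE° = −(6)(96485)(-1.32) = 764,161 J = +764.2 kJ/mol.

+764.2 kJ/mol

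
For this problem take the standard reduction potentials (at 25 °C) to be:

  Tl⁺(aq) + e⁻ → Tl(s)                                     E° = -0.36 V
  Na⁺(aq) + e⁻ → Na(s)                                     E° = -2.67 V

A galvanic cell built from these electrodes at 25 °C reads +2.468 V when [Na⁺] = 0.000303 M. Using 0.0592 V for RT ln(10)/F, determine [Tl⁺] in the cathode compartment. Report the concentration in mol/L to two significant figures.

Tl⁺/Tl is the cathode, Na⁺/Na the anode: E°cell = +2.31 V, n = 1.
Overall reaction: Tl⁺(aq) + Na(s) → Tl(s) + Na⁺(aq); Q = [Na⁺]^1/[Tl⁺]^1.
From E = E° − (0.0592/n) log Q: log Q = (E° − E)·n/0.0592 = (+2.31 − (+2.468))·1/0.0592 = -2.6689.
So 1·log[Tl⁺] = 1·log(0.000303) − log Q = -3.5186 − (-2.6689) = -0.8497; [Tl⁺] = 10^(-0.8497) ≈ 0.14 M.

0.14 M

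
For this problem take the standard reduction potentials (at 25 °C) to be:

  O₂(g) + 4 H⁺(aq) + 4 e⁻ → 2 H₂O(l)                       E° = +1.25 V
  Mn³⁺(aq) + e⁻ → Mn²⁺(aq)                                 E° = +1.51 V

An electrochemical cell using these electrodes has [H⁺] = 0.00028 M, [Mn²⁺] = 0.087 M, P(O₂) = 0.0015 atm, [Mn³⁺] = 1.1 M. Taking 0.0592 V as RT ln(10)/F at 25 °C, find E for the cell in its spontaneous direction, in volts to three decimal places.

+0.577 V

Mn³⁺/Mn²⁺ is the cathode (higher E°), O₂/H₂O the anode: E°cell = +1.51 − (+1.25) = +0.26 V, n = 4.
Overall: 4 Mn³⁺(aq) + 2 H₂O(l) → 4 Mn²⁺(aq) + O₂(g) + 4 H⁺(aq)
Q = [Mn²⁺]^4·P(O₂)·[H⁺]^4 / ([Mn³⁺]^4); log Q = -21.443.
E = E° − (0.0592/n) log Q = +0.26 − (0.0592/4)(-21.443) = +0.577 V.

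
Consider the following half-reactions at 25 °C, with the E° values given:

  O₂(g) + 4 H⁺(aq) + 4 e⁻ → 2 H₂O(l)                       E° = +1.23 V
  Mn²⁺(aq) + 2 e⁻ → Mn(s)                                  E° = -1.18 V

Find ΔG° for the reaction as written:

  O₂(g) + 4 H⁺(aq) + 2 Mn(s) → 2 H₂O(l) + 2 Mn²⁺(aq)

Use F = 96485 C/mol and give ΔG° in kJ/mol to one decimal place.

-930.1 kJ/mol

As written, O₂/H₂O is reduced (cathode) and Mn²⁺/Mn is oxidised (anode), so E°cell = (+1.23) − (-1.18) = +2.41 V.
Balancing electrons gives n = 4.
ΔG° = −nFE° = −(4)(96485)(+2.41) = -930,115 J = -930.1 kJ/mol.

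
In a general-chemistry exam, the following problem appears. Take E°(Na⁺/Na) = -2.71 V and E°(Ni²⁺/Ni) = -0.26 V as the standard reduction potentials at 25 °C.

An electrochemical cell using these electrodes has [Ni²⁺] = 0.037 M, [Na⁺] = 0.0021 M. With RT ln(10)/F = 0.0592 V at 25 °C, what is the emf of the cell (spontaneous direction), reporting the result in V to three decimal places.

Ni²⁺/Ni is the cathode (higher E°), Na⁺/Na the anode: E°cell = -0.26 − (-2.71) = +2.45 V, n = 2.
Overall: Ni²⁺(aq) + 2 Na(s) → Ni(s) + 2 Na⁺(aq)
Q = [Na⁺]^2 / ([Ni²⁺]); log Q = -3.924.
E = E° − (0.0592/n) log Q = +2.45 − (0.0592/2)(-3.924) = +2.566 V.

+2.566 V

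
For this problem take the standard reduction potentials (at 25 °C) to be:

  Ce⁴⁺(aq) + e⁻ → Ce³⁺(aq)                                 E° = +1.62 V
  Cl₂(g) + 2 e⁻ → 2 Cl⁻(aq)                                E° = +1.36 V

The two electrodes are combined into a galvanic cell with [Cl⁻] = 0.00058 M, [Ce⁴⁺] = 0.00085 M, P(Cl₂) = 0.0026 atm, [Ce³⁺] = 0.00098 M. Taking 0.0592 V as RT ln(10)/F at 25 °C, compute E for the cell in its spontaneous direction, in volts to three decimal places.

+0.141 V

Ce⁴⁺/Ce³⁺ is the cathode (higher E°), Cl₂/Cl⁻ the anode: E°cell = +1.62 − (+1.36) = +0.26 V, n = 2.
Overall: 2 Ce⁴⁺(aq) + 2 Cl⁻(aq) → 2 Ce³⁺(aq) + Cl₂(g)
Q = [Ce³⁺]^2·P(Cl₂) / ([Ce⁴⁺]^2·[Cl⁻]^2); log Q = 4.012.
E = E° − (0.0592/n) log Q = +0.26 − (0.0592/2)(4.012) = +0.141 V.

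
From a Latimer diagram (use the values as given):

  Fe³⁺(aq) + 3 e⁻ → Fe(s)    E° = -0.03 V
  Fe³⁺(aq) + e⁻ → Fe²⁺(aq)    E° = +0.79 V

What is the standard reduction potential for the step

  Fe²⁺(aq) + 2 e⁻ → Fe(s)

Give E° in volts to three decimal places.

-0.440 V

Sequential free energies add, so n₃E°₃ = n₁E°₁ + n₂E°₂.
With n₃ = 3, and the known step contributing 1×(+0.79) V, the unknown satisfies 2·E° = 3×(-0.03) − 1×(+0.79) = -0.880.
E° = -0.880 / 2 = -0.440 V.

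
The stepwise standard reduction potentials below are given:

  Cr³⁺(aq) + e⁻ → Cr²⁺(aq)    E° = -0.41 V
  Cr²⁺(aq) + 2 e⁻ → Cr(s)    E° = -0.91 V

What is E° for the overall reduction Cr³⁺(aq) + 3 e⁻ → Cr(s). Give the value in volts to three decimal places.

-0.743 V

Standard free energies of sequential steps add: ΔG°₃ = ΔG°₁ + ΔG°₂, so n₃E°₃ = n₁E°₁ + n₂E°₂.
E°₃ = (1×-0.41 + 2×-0.91) / 3 = (-2.230) / 3 = -0.743 V.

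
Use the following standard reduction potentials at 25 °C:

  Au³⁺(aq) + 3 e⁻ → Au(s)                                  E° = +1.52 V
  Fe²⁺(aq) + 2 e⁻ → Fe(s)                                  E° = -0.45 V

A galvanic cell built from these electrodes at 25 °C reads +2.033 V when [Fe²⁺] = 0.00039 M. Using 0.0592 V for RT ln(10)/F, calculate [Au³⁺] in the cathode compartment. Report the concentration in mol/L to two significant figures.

Au³⁺/Au is the cathode, Fe²⁺/Fe the anode: E°cell = +1.97 V, n = 6.
Overall reaction: 2 Au³⁺(aq) + 3 Fe(s) → 2 Au(s) + 3 Fe²⁺(aq); Q = [Fe²⁺]^3/[Au³⁺]^2.
From E = E° − (0.0592/n) log Q: log Q = (E° − E)·n/0.0592 = (+1.97 − (+2.033))·6/0.0592 = -6.3851.
So 2·log[Au³⁺] = 3·log(0.00039) − log Q = -10.2268 − (-6.3851) = -3.8417; log[Au³⁺] = -3.8417 / 2 = -1.9208; [Au³⁺] = 10^(-1.9208) ≈ 0.012 M.

0.012 M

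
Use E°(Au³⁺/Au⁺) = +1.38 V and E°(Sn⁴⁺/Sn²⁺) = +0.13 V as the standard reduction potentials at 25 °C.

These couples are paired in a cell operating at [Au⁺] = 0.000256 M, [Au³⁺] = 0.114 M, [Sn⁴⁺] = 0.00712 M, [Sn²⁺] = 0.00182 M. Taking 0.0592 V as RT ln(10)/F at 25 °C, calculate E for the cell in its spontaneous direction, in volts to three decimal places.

+1.311 V

Au³⁺/Au⁺ is the cathode (higher E°), Sn⁴⁺/Sn²⁺ the anode: E°cell = +1.38 − (+0.13) = +1.25 V, n = 2.
Overall: Au³⁺(aq) + Sn²⁺(aq) → Au⁺(aq) + Sn⁴⁺(aq)
Q = [Au⁺]·[Sn⁴⁺] / ([Au³⁺]·[Sn²⁺]); log Q = -2.056.
E = E° − (0.0592/n) log Q = +1.25 − (0.0592/2)(-2.056) = +1.311 V.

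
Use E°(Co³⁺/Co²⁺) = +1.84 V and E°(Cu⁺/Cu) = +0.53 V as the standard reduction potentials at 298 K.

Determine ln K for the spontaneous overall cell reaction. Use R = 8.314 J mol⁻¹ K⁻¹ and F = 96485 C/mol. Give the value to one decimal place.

51.0

Cathode: Co³⁺/Co²⁺; anode: Cu⁺/Cu. E°cell = (+1.84) − (+0.53) = +1.31 V, with n = 1.
ΔG° = −nFE° = −RT ln K, so ln K = nFE°/(RT) = (1)(96485)(+1.31) / ((8.314)(298)) = 51.016.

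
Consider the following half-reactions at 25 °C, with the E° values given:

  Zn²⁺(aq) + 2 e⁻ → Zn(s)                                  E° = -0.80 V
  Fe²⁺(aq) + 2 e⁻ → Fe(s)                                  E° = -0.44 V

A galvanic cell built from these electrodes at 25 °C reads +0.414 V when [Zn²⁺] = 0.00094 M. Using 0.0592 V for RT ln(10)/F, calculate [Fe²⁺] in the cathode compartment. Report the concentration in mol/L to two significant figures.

0.063 M

Fe²⁺/Fe is the cathode, Zn²⁺/Zn the anode: E°cell = +0.36 V, n = 2.
Overall reaction: Fe²⁺(aq) + Zn(s) → Fe(s) + Zn²⁺(aq); Q = [Zn²⁺]^1/[Fe²⁺]^1.
From E = E° − (0.0592/n) log Q: log Q = (E° − E)·n/0.0592 = (+0.36 − (+0.414))·2/0.0592 = -1.8243.
So 1·log[Fe²⁺] = 1·log(0.00094) − log Q = -3.0269 − (-1.8243) = -1.2026; [Fe²⁺] = 10^(-1.2026) ≈ 0.063 M.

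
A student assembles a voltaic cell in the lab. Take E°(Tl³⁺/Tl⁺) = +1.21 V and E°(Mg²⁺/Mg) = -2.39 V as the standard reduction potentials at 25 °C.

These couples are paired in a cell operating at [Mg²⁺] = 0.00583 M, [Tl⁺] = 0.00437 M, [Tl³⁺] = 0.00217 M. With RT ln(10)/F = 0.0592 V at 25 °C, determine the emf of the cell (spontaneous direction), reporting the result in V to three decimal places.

+3.657 V

Tl³⁺/Tl⁺ is the cathode (higher E°), Mg²⁺/Mg the anode: E°cell = +1.21 − (-2.39) = +3.60 V, n = 2.
Overall: Tl³⁺(aq) + Mg(s) → Tl⁺(aq) + Mg²⁺(aq)
Q = [Tl⁺]·[Mg²⁺] / ([Tl³⁺]); log Q = -1.930.
E = E° − (0.0592/n) log Q = +3.60 − (0.0592/2)(-1.930) = +3.657 V.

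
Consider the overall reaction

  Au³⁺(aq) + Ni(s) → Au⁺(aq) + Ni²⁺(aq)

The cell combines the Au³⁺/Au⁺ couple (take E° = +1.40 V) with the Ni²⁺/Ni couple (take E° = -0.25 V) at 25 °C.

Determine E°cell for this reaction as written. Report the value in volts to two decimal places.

+1.65 V

The Au³⁺/Au⁺ couple has the higher reduction potential, so it is the cathode; Ni²⁺/Ni is oxidised at the anode.
E°cell = E°(cathode) − E°(anode) = (+1.40) − (-0.25) = +1.65 V.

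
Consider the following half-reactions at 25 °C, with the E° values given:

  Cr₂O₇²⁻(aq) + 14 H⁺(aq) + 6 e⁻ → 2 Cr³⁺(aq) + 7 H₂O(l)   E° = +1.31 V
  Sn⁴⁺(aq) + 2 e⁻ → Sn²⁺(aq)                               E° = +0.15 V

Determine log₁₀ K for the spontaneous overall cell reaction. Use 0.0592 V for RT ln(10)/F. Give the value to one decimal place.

117.6

Cathode: Cr₂O₇²⁻/Cr³⁺; anode: Sn⁴⁺/Sn²⁺. E°cell = +1.16 V, n = 6.
log K = nE°cell / 0.0592 = (6)(+1.16) / 0.0592 = 117.6.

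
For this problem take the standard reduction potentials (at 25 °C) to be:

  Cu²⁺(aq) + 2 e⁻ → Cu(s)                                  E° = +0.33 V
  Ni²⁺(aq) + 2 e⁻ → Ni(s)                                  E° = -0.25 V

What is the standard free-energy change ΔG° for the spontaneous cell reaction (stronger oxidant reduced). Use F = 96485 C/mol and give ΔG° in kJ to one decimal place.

-111.9 kJ

Cu²⁺/Cu (E° = +0.33 V) is the cathode; Ni²⁺/Ni (E° = -0.25 V) is the anode, so E°cell = +0.58 V.
Balancing electrons gives n = 2 (lcm of 2 and 2).
ΔG° = −nFE° = −(2)(96485)(+0.58) = -111,923 J = -111.9 kJ.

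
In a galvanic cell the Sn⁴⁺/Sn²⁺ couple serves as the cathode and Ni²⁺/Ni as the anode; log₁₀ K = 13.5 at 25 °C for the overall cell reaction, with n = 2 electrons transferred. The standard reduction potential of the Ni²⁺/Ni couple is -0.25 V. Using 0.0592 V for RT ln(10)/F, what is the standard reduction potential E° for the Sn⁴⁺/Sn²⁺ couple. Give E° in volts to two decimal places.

+0.15 V

E°cell = (0.0592/n)·log K = (0.0592/2)(13.5) = +0.400 V.
Since Sn⁴⁺/Sn²⁺ is the cathode and Ni²⁺/Ni the anode, E°cell = E°(Sn⁴⁺/Sn²⁺) − E°(Ni²⁺/Ni).
So E°(Sn⁴⁺/Sn²⁺) = E°cell + E°(Ni²⁺/Ni) = +0.400 + (-0.25) = +0.15 V.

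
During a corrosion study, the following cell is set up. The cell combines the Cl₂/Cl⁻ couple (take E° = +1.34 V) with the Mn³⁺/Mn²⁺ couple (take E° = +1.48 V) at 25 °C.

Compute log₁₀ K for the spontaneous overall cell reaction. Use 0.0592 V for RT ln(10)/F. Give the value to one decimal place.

4.7

Cathode: Mn³⁺/Mn²⁺; anode: Cl₂/Cl⁻. E°cell = +0.14 V, n = 2.
log K = nE°cell / 0.0592 = (2)(+0.14) / 0.0592 = 4.7.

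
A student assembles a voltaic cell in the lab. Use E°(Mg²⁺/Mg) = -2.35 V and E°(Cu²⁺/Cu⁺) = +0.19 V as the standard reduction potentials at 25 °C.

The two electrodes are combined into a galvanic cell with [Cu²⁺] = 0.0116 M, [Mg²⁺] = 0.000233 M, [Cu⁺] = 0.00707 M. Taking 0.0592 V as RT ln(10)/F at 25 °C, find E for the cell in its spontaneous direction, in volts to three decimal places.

+2.660 V

Cu²⁺/Cu⁺ is the cathode (higher E°), Mg²⁺/Mg the anode: E°cell = +0.19 − (-2.35) = +2.54 V, n = 2.
Overall: 2 Cu²⁺(aq) + Mg(s) → 2 Cu⁺(aq) + Mg²⁺(aq)
Q = [Cu⁺]^2·[Mg²⁺] / ([Cu²⁺]^2); log Q = -4.063.
E = E° − (0.0592/n) log Q = +2.54 − (0.0592/2)(-4.063) = +2.660 V.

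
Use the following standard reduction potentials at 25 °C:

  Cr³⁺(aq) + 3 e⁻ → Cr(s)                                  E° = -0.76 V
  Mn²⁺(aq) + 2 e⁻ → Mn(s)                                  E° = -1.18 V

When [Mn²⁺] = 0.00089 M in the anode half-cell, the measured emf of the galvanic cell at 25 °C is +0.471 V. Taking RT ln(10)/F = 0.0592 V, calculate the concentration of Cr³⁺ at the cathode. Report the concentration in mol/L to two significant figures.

0.010 M

Cr³⁺/Cr is the cathode, Mn²⁺/Mn the anode: E°cell = +0.42 V, n = 6.
Overall reaction: 2 Cr³⁺(aq) + 3 Mn(s) → 2 Cr(s) + 3 Mn²⁺(aq); Q = [Mn²⁺]^3/[Cr³⁺]^2.
From E = E° − (0.0592/n) log Q: log Q = (E° − E)·n/0.0592 = (+0.42 − (+0.471))·6/0.0592 = -5.1689.
So 2·log[Cr³⁺] = 3·log(0.00089) − log Q = -9.1518 − (-5.1689) = -3.9829; log[Cr³⁺] = -3.9829 / 2 = -1.9914; [Cr³⁺] = 10^(-1.9914) ≈ 0.010 M.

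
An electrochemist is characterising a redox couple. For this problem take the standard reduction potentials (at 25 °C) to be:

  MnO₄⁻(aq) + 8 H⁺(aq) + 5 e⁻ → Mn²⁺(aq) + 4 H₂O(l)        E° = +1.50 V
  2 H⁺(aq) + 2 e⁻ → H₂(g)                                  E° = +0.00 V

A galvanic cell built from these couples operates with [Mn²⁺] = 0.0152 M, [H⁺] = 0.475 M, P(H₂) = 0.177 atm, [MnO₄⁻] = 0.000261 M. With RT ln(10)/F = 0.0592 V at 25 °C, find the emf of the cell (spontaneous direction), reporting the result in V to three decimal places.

MnO₄⁻/Mn²⁺ is the cathode (higher E°), H⁺/H₂ the anode: E°cell = +1.50 − (+0.00) = +1.50 V, n = 10.
Overall: 2 MnO₄⁻(aq) + 6 H⁺(aq) + 5 H₂(g) → 2 Mn²⁺(aq) + 8 H₂O(l)
Q = [Mn²⁺]^2 / ([MnO₄⁻]^2·[H⁺]^6·P(H₂)^5); log Q = 9.230.
E = E° − (0.0592/n) log Q = +1.50 − (0.0592/10)(9.230) = +1.445 V.

+1.445 V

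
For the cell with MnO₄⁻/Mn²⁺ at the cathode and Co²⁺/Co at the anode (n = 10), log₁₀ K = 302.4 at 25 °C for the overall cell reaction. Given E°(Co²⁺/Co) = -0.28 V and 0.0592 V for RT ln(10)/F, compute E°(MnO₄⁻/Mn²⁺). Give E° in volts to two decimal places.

E°cell = (0.0592/n)·log K = (0.0592/10)(302.4) = +1.790 V.
Since MnO₄⁻/Mn²⁺ is the cathode and Co²⁺/Co the anode, E°cell = E°(MnO₄⁻/Mn²⁺) − E°(Co²⁺/Co).
So E°(MnO₄⁻/Mn²⁺) = E°cell + E°(Co²⁺/Co) = +1.790 + (-0.28) = +1.51 V.

+1.51 V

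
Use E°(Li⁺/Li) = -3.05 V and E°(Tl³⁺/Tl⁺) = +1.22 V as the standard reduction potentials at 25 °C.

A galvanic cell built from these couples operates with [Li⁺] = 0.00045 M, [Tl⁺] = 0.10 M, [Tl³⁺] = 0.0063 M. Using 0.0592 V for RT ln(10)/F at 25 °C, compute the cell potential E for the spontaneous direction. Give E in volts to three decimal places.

Tl³⁺/Tl⁺ is the cathode (higher E°), Li⁺/Li the anode: E°cell = +1.22 − (-3.05) = +4.27 V, n = 2.
Overall: Tl³⁺(aq) + 2 Li(s) → Tl⁺(aq) + 2 Li⁺(aq)
Q = [Tl⁺]·[Li⁺]^2 / ([Tl³⁺]); log Q = -5.493.
E = E° − (0.0592/n) log Q = +4.27 − (0.0592/2)(-5.493) = +4.433 V.

+4.433 V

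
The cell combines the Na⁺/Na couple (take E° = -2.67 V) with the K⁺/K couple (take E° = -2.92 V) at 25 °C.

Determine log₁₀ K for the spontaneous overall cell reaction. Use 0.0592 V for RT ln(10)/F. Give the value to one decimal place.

Cathode: Na⁺/Na; anode: K⁺/K. E°cell = +0.25 V, n = 1.
log K = nE°cell / 0.0592 = (1)(+0.25) / 0.0592 = 4.2.

4.2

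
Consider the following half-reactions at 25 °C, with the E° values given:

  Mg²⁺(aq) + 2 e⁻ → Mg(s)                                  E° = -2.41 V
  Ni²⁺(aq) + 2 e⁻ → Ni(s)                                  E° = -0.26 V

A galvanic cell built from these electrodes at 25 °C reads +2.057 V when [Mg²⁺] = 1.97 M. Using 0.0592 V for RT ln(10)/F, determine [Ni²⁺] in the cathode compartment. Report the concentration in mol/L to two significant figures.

0.0014 M

Ni²⁺/Ni is the cathode, Mg²⁺/Mg the anode: E°cell = +2.15 V, n = 2.
Overall reaction: Ni²⁺(aq) + Mg(s) → Ni(s) + Mg²⁺(aq); Q = [Mg²⁺]^1/[Ni²⁺]^1.
From E = E° − (0.0592/n) log Q: log Q = (E° − E)·n/0.0592 = (+2.15 − (+2.057))·2/0.0592 = 3.1419.
So 1·log[Ni²⁺] = 1·log(1.97) − log Q = 0.2945 − (3.1419) = -2.8474; [Ni²⁺] = 10^(-2.8474) ≈ 0.0014 M.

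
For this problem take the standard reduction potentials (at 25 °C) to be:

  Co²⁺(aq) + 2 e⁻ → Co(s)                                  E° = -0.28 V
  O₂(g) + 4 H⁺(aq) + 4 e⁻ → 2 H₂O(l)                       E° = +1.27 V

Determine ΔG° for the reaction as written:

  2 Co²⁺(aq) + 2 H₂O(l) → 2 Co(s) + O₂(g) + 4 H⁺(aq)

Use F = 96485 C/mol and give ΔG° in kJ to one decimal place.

+598.2 kJ

As written, Co²⁺/Co is reduced (cathode) and O₂/H₂O is oxidised (anode), so E°cell = (-0.28) − (+1.27) = -1.55 V.
Balancing electrons gives n = 4.
ΔG° = −nFE° = −(4)(96485)(-1.55) = 598,207 J = +598.2 kJ.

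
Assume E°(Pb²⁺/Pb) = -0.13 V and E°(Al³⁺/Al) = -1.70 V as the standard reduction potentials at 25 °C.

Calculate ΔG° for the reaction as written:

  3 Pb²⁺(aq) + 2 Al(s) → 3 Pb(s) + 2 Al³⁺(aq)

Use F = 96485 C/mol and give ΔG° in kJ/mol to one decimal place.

-908.9 kJ/mol

As written, Pb²⁺/Pb is reduced (cathode) and Al³⁺/Al is oxidised (anode), so E°cell = (-0.13) − (-1.70) = +1.57 V.
Balancing electrons gives n = 6.
ΔG° = −nFE° = −(6)(96485)(+1.57) = -908,889 J = -908.9 kJ/mol.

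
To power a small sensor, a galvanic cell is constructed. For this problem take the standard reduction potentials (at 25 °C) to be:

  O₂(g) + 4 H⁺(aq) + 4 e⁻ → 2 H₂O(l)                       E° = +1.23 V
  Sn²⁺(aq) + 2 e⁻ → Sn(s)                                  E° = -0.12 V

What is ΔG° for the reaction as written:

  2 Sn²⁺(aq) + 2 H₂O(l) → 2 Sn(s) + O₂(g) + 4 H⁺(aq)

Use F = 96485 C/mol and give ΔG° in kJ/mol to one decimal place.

As written, Sn²⁺/Sn is reduced (cathode) and O₂/H₂O is oxidised (anode), so E°cell = (-0.12) − (+1.23) = -1.35 V.
Balancing electrons gives n = 4.
ΔG° = −nFE° = −(4)(96485)(-1.35) = 521,019 J = +521.0 kJ/mol.

+521.0 kJ/mol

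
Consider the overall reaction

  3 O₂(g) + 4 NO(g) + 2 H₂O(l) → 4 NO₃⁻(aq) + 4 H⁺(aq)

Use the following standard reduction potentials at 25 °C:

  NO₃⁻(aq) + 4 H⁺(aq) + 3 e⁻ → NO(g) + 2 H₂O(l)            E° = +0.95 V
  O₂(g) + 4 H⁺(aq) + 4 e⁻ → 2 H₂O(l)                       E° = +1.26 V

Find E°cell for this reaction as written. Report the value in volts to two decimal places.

+0.31 V

The O₂/H₂O couple has the higher reduction potential, so it is the cathode; NO₃⁻/NO is oxidised at the anode.
E°cell = E°(cathode) − E°(anode) = (+1.26) − (+0.95) = +0.31 V.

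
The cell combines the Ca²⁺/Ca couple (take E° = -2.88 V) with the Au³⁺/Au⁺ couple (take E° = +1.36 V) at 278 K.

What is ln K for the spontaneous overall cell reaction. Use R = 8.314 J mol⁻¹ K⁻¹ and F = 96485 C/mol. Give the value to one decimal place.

354.0

Cathode: Au³⁺/Au⁺; anode: Ca²⁺/Ca. E°cell = (+1.36) − (-2.88) = +4.24 V, with n = 2.
ΔG° = −nFE° = −RT ln K, so ln K = nFE°/(RT) = (2)(96485)(+4.24) / ((8.314)(278)) = 353.998.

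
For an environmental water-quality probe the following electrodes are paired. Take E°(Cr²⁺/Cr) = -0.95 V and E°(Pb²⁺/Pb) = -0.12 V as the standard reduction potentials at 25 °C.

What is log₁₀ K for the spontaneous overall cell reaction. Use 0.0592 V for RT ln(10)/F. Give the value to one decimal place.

28.0

Cathode: Pb²⁺/Pb; anode: Cr²⁺/Cr. E°cell = +0.83 V, n = 2.
log K = nE°cell / 0.0592 = (2)(+0.83) / 0.0592 = 28.0.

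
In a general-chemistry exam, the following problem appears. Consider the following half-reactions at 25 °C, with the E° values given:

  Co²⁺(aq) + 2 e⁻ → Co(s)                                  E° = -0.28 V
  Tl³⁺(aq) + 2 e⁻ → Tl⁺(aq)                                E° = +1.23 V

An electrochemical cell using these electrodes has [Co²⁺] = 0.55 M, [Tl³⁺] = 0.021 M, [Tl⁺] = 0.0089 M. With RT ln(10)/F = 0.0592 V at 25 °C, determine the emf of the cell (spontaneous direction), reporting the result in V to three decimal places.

+1.529 V

Tl³⁺/Tl⁺ is the cathode (higher E°), Co²⁺/Co the anode: E°cell = +1.23 − (-0.28) = +1.51 V, n = 2.
Overall: Tl³⁺(aq) + Co(s) → Tl⁺(aq) + Co²⁺(aq)
Q = [Tl⁺]·[Co²⁺] / ([Tl³⁺]); log Q = -0.632.
E = E° − (0.0592/n) log Q = +1.51 − (0.0592/2)(-0.632) = +1.529 V.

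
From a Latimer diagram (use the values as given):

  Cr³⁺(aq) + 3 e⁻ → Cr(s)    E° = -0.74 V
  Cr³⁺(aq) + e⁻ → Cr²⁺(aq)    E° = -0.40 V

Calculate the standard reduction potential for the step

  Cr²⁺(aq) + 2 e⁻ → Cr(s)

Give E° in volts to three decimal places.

-0.910 V

Sequential free energies add, so n₃E°₃ = n₁E°₁ + n₂E°₂.
With n₃ = 3, and the known step contributing 1×(-0.40) V, the unknown satisfies 2·E° = 3×(-0.74) − 1×(-0.40) = -1.820.
E° = -1.820 / 2 = -0.910 V.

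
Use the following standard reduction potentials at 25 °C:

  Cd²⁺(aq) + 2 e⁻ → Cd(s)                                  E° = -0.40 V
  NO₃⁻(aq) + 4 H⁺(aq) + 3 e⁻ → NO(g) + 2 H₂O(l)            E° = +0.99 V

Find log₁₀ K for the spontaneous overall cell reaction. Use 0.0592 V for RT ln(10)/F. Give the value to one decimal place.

Cathode: NO₃⁻/NO; anode: Cd²⁺/Cd. E°cell = +1.39 V, n = 6.
log K = nE°cell / 0.0592 = (6)(+1.39) / 0.0592 = 140.9.

140.9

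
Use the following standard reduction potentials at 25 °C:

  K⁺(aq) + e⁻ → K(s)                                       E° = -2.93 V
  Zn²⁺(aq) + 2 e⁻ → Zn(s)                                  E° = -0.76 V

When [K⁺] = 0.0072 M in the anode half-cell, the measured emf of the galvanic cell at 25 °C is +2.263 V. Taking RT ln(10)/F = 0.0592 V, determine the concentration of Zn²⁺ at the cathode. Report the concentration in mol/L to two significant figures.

0.072 M

Zn²⁺/Zn is the cathode, K⁺/K the anode: E°cell = +2.17 V, n = 2.
Overall reaction: Zn²⁺(aq) + 2 K(s) → Zn(s) + 2 K⁺(aq); Q = [K⁺]^2/[Zn²⁺]^1.
From E = E° − (0.0592/n) log Q: log Q = (E° − E)·n/0.0592 = (+2.17 − (+2.263))·2/0.0592 = -3.1419.
So 1·log[Zn²⁺] = 2·log(0.0072) − log Q = -4.2853 − (-3.1419) = -1.1434; [Zn²⁺] = 10^(-1.1434) ≈ 0.072 M.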